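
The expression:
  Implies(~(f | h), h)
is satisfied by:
  {h: True, f: True}
  {h: True, f: False}
  {f: True, h: False}


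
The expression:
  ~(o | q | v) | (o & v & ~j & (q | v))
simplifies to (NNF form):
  (o | ~q) & (o | ~v) & (v | ~o) & (~j | ~v)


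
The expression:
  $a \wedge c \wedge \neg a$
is never true.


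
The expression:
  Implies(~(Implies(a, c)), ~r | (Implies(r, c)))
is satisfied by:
  {c: True, a: False, r: False}
  {c: False, a: False, r: False}
  {r: True, c: True, a: False}
  {r: True, c: False, a: False}
  {a: True, c: True, r: False}
  {a: True, c: False, r: False}
  {a: True, r: True, c: True}


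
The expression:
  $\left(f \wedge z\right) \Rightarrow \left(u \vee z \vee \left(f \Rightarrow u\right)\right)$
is always true.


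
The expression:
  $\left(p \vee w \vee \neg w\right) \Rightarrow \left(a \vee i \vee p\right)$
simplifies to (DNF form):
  $a \vee i \vee p$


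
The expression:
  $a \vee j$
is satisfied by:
  {a: True, j: True}
  {a: True, j: False}
  {j: True, a: False}


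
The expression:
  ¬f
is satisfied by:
  {f: False}


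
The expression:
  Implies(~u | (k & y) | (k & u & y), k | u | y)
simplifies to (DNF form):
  k | u | y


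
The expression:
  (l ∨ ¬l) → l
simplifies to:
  l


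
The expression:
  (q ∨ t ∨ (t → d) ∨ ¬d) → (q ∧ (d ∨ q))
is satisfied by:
  {q: True}


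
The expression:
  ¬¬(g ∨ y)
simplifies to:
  g ∨ y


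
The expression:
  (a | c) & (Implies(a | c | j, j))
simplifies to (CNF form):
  j & (a | c)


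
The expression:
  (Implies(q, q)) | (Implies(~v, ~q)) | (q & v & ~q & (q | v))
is always true.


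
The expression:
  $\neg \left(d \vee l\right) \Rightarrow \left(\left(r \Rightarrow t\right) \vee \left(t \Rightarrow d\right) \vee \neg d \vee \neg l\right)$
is always true.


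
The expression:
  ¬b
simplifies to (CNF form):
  ¬b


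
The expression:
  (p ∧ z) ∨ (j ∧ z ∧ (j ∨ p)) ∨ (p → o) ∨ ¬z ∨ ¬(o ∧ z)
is always true.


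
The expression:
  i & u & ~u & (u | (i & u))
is never true.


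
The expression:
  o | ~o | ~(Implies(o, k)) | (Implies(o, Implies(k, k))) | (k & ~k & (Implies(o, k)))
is always true.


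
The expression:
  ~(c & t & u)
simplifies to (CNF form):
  ~c | ~t | ~u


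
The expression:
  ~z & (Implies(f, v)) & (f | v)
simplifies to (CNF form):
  v & ~z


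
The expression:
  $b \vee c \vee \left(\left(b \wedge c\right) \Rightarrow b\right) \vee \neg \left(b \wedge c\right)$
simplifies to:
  $\text{True}$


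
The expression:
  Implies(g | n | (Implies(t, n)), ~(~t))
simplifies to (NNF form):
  t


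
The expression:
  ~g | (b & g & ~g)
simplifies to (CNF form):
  ~g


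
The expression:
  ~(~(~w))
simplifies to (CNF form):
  ~w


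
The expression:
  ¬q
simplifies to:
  ¬q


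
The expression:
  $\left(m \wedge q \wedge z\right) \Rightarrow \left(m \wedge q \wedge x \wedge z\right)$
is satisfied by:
  {x: True, m: False, q: False, z: False}
  {x: False, m: False, q: False, z: False}
  {x: True, z: True, m: False, q: False}
  {z: True, x: False, m: False, q: False}
  {x: True, q: True, z: False, m: False}
  {q: True, z: False, m: False, x: False}
  {x: True, z: True, q: True, m: False}
  {z: True, q: True, x: False, m: False}
  {x: True, m: True, z: False, q: False}
  {m: True, z: False, q: False, x: False}
  {x: True, z: True, m: True, q: False}
  {z: True, m: True, x: False, q: False}
  {x: True, q: True, m: True, z: False}
  {q: True, m: True, z: False, x: False}
  {x: True, z: True, q: True, m: True}


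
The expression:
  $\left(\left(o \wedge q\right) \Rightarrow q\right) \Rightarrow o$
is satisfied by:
  {o: True}


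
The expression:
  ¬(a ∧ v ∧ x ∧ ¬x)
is always true.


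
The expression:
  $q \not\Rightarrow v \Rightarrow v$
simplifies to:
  $v \vee \neg q$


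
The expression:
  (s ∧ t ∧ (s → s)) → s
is always true.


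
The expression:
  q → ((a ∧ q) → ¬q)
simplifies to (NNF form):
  ¬a ∨ ¬q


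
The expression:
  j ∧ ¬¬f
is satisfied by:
  {j: True, f: True}


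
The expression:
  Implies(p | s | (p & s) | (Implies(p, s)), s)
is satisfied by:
  {s: True}


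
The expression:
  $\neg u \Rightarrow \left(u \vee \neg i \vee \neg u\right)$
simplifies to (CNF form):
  $\text{True}$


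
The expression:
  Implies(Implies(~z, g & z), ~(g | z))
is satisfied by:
  {z: False}


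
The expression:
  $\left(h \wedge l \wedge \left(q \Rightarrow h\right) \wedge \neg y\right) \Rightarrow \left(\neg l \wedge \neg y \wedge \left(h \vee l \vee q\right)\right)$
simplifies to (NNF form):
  $y \vee \neg h \vee \neg l$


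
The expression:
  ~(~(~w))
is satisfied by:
  {w: False}


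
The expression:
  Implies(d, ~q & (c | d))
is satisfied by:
  {q: False, d: False}
  {d: True, q: False}
  {q: True, d: False}


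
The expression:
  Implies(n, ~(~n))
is always true.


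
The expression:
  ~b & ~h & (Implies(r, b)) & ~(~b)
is never true.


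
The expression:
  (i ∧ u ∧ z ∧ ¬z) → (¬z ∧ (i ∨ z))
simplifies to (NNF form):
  True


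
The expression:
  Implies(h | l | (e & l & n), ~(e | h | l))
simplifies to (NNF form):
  ~h & ~l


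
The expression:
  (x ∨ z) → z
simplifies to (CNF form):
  z ∨ ¬x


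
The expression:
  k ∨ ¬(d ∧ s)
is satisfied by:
  {k: True, s: False, d: False}
  {s: False, d: False, k: False}
  {d: True, k: True, s: False}
  {d: True, s: False, k: False}
  {k: True, s: True, d: False}
  {s: True, k: False, d: False}
  {d: True, s: True, k: True}


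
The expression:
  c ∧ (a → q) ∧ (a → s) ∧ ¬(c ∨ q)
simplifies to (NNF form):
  False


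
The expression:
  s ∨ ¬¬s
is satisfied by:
  {s: True}


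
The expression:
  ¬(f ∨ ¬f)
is never true.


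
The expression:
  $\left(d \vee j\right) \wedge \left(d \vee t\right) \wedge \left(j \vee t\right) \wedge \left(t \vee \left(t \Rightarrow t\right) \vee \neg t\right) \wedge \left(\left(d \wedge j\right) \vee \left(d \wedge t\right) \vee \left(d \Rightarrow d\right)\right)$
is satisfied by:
  {d: True, t: True, j: True}
  {d: True, t: True, j: False}
  {d: True, j: True, t: False}
  {t: True, j: True, d: False}


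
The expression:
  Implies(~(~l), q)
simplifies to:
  q | ~l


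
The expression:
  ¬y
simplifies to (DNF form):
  ¬y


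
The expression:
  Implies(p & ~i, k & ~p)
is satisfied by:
  {i: True, p: False}
  {p: False, i: False}
  {p: True, i: True}


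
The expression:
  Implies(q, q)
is always true.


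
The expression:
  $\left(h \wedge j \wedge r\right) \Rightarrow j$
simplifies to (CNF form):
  $\text{True}$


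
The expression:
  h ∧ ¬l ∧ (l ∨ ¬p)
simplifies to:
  h ∧ ¬l ∧ ¬p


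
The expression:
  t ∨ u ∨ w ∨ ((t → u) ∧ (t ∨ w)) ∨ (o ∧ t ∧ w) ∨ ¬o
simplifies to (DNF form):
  t ∨ u ∨ w ∨ ¬o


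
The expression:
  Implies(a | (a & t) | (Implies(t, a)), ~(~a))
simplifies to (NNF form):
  a | t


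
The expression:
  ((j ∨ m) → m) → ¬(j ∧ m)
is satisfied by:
  {m: False, j: False}
  {j: True, m: False}
  {m: True, j: False}


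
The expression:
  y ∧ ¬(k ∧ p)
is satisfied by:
  {y: True, p: False, k: False}
  {k: True, y: True, p: False}
  {p: True, y: True, k: False}


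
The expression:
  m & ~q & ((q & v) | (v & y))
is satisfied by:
  {m: True, y: True, v: True, q: False}


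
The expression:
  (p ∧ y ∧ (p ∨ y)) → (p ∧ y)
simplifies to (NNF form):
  True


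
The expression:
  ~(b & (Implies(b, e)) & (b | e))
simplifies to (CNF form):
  ~b | ~e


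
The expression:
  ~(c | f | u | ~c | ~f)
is never true.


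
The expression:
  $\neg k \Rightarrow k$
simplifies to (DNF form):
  $k$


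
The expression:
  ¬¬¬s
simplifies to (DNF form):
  ¬s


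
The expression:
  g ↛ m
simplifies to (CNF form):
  g ∧ ¬m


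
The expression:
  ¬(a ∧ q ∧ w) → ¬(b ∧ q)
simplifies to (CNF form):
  (a ∨ ¬b ∨ ¬q) ∧ (w ∨ ¬b ∨ ¬q)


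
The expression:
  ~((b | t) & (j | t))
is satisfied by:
  {b: False, t: False, j: False}
  {j: True, b: False, t: False}
  {b: True, j: False, t: False}


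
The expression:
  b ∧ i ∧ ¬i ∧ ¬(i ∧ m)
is never true.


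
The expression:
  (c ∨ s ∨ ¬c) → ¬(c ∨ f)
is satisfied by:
  {f: False, c: False}


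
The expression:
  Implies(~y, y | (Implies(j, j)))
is always true.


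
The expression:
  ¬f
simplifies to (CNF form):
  ¬f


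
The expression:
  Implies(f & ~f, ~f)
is always true.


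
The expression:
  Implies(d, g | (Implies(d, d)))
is always true.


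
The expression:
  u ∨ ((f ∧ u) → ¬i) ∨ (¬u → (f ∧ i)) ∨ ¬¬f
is always true.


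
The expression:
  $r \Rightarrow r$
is always true.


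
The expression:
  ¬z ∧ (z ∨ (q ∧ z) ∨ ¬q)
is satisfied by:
  {q: False, z: False}


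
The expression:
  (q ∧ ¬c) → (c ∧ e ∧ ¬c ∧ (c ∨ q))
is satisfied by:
  {c: True, q: False}
  {q: False, c: False}
  {q: True, c: True}


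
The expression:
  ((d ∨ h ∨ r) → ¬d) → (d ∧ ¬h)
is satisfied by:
  {d: True}


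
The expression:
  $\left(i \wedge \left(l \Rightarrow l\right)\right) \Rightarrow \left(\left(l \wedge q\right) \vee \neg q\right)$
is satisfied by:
  {l: True, i: False, q: False}
  {l: False, i: False, q: False}
  {q: True, l: True, i: False}
  {q: True, l: False, i: False}
  {i: True, l: True, q: False}
  {i: True, l: False, q: False}
  {i: True, q: True, l: True}


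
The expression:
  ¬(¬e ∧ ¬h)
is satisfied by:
  {e: True, h: True}
  {e: True, h: False}
  {h: True, e: False}


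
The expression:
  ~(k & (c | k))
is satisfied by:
  {k: False}


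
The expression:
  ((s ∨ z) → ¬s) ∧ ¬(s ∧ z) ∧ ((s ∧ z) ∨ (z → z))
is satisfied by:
  {s: False}


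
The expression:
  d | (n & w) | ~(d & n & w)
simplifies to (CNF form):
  True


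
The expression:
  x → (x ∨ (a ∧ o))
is always true.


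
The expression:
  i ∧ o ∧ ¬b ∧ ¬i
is never true.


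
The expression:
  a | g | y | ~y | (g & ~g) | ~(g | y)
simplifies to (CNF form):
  True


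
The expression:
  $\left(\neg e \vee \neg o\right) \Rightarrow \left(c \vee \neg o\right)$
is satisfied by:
  {c: True, e: True, o: False}
  {c: True, o: False, e: False}
  {e: True, o: False, c: False}
  {e: False, o: False, c: False}
  {c: True, e: True, o: True}
  {c: True, o: True, e: False}
  {e: True, o: True, c: False}


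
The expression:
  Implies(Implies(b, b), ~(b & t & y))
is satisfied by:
  {t: False, y: False, b: False}
  {b: True, t: False, y: False}
  {y: True, t: False, b: False}
  {b: True, y: True, t: False}
  {t: True, b: False, y: False}
  {b: True, t: True, y: False}
  {y: True, t: True, b: False}


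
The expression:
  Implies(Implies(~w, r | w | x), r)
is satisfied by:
  {r: True, x: False, w: False}
  {r: True, w: True, x: False}
  {r: True, x: True, w: False}
  {r: True, w: True, x: True}
  {w: False, x: False, r: False}


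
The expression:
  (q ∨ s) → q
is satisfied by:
  {q: True, s: False}
  {s: False, q: False}
  {s: True, q: True}


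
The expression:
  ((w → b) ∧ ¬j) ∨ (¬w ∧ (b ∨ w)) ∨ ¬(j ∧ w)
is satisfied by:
  {w: False, j: False}
  {j: True, w: False}
  {w: True, j: False}


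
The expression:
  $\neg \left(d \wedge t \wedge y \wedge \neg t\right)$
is always true.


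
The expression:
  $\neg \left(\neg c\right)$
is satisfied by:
  {c: True}


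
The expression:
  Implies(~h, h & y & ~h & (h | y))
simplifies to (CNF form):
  h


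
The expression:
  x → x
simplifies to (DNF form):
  True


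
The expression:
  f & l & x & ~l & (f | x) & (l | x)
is never true.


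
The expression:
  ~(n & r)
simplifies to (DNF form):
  ~n | ~r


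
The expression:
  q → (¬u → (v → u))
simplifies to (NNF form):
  u ∨ ¬q ∨ ¬v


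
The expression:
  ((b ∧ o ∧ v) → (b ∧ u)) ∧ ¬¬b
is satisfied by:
  {b: True, u: True, o: False, v: False}
  {b: True, o: False, v: False, u: False}
  {b: True, u: True, v: True, o: False}
  {b: True, v: True, o: False, u: False}
  {b: True, u: True, o: True, v: False}
  {b: True, o: True, v: False, u: False}
  {b: True, u: True, v: True, o: True}


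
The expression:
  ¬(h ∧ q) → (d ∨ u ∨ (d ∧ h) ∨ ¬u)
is always true.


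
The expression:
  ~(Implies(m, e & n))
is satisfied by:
  {m: True, e: False, n: False}
  {m: True, n: True, e: False}
  {m: True, e: True, n: False}


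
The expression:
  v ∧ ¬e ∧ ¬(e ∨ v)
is never true.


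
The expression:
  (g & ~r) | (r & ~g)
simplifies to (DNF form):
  (g & ~r) | (r & ~g)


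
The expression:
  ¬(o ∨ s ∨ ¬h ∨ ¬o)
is never true.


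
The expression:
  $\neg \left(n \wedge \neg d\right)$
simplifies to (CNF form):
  $d \vee \neg n$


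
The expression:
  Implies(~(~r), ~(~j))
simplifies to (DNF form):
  j | ~r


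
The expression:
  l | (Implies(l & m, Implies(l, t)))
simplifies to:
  True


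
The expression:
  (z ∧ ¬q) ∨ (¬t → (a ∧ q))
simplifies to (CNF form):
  (a ∨ t ∨ z) ∧ (a ∨ t ∨ ¬q) ∧ (q ∨ t ∨ z) ∧ (q ∨ t ∨ ¬q)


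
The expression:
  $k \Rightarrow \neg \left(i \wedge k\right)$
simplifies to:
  $\neg i \vee \neg k$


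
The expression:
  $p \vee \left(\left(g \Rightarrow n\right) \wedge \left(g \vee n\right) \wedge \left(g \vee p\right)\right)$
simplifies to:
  $p \vee \left(g \wedge n\right)$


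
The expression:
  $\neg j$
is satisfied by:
  {j: False}


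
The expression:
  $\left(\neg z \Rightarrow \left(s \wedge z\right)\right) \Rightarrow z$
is always true.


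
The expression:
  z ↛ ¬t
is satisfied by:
  {t: True, z: True}


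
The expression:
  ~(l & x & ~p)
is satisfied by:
  {p: True, l: False, x: False}
  {l: False, x: False, p: False}
  {x: True, p: True, l: False}
  {x: True, l: False, p: False}
  {p: True, l: True, x: False}
  {l: True, p: False, x: False}
  {x: True, l: True, p: True}


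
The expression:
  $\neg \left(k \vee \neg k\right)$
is never true.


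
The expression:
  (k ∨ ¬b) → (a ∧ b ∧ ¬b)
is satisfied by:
  {b: True, k: False}


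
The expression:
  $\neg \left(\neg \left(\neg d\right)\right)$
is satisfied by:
  {d: False}


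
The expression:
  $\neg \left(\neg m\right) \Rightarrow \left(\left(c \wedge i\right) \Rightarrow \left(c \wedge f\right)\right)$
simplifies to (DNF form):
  $f \vee \neg c \vee \neg i \vee \neg m$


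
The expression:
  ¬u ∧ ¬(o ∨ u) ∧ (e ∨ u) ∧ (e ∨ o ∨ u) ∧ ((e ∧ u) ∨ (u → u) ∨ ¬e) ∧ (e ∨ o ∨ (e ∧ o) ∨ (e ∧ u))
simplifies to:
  e ∧ ¬o ∧ ¬u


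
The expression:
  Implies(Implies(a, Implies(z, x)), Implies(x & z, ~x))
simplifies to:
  ~x | ~z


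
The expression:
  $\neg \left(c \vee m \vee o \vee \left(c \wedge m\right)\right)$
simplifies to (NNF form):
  $\neg c \wedge \neg m \wedge \neg o$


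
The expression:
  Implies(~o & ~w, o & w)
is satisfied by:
  {o: True, w: True}
  {o: True, w: False}
  {w: True, o: False}


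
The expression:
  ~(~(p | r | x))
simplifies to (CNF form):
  p | r | x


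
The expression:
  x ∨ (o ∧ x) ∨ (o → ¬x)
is always true.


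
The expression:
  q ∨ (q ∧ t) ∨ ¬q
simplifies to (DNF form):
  True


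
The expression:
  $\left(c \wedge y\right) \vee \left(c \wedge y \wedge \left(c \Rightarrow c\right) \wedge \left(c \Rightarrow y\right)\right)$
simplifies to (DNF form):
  $c \wedge y$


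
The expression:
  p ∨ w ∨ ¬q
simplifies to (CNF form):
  p ∨ w ∨ ¬q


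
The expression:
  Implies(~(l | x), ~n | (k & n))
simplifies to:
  k | l | x | ~n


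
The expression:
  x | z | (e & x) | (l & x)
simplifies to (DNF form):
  x | z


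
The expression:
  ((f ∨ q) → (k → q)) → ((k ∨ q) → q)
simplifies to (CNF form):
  f ∨ q ∨ ¬k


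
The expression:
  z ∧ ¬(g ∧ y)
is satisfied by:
  {z: True, g: False, y: False}
  {z: True, y: True, g: False}
  {z: True, g: True, y: False}


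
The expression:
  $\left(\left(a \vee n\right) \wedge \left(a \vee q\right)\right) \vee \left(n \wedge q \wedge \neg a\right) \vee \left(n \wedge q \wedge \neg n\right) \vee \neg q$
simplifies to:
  $a \vee n \vee \neg q$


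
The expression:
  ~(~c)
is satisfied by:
  {c: True}


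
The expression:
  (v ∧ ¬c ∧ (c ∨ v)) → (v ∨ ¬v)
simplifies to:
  True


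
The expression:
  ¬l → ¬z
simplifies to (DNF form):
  l ∨ ¬z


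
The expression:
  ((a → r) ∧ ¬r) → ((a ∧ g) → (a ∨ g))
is always true.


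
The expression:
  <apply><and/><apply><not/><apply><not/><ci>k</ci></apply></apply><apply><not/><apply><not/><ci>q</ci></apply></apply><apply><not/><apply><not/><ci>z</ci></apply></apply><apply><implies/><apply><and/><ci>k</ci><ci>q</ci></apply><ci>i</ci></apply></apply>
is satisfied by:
  {k: True, z: True, q: True, i: True}


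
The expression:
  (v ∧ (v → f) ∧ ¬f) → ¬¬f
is always true.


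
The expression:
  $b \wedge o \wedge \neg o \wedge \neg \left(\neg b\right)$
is never true.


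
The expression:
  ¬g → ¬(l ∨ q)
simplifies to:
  g ∨ (¬l ∧ ¬q)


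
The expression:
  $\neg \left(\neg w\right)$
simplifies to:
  $w$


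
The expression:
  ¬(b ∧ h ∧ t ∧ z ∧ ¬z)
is always true.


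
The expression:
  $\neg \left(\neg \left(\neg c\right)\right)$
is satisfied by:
  {c: False}


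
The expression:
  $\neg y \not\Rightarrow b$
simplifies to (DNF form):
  $\neg b \wedge \neg y$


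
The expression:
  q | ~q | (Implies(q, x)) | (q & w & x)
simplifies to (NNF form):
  True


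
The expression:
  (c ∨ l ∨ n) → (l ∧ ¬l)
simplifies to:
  ¬c ∧ ¬l ∧ ¬n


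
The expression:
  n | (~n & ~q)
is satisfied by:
  {n: True, q: False}
  {q: False, n: False}
  {q: True, n: True}


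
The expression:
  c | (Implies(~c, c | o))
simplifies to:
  c | o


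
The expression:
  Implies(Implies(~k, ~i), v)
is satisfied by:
  {v: True, i: True, k: False}
  {v: True, i: False, k: False}
  {v: True, k: True, i: True}
  {v: True, k: True, i: False}
  {i: True, k: False, v: False}


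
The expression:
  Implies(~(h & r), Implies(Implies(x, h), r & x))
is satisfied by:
  {r: True, x: True, h: False}
  {x: True, h: False, r: False}
  {r: True, x: True, h: True}
  {r: True, h: True, x: False}


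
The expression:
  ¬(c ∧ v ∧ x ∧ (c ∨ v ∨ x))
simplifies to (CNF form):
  ¬c ∨ ¬v ∨ ¬x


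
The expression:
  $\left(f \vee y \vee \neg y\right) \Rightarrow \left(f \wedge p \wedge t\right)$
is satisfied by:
  {t: True, p: True, f: True}


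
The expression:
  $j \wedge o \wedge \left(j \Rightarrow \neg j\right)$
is never true.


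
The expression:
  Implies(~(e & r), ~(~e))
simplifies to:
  e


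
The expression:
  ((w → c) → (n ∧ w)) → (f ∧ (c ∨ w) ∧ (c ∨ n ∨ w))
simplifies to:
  f ∨ (c ∧ ¬n) ∨ ¬w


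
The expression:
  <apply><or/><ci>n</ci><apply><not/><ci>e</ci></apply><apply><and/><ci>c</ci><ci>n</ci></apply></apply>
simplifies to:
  <apply><or/><ci>n</ci><apply><not/><ci>e</ci></apply></apply>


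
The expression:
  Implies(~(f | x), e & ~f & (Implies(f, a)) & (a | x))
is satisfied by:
  {a: True, f: True, x: True, e: True}
  {a: True, f: True, x: True, e: False}
  {f: True, x: True, e: True, a: False}
  {f: True, x: True, e: False, a: False}
  {a: True, f: True, e: True, x: False}
  {a: True, f: True, e: False, x: False}
  {f: True, e: True, x: False, a: False}
  {f: True, e: False, x: False, a: False}
  {a: True, x: True, e: True, f: False}
  {a: True, x: True, e: False, f: False}
  {x: True, e: True, f: False, a: False}
  {x: True, f: False, e: False, a: False}
  {a: True, e: True, f: False, x: False}


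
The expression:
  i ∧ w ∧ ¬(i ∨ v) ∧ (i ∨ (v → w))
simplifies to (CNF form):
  False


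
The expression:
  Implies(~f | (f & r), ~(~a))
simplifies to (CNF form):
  (a | f) & (a | ~r)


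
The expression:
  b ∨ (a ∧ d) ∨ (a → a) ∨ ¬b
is always true.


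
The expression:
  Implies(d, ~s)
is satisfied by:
  {s: False, d: False}
  {d: True, s: False}
  {s: True, d: False}


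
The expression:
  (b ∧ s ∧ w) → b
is always true.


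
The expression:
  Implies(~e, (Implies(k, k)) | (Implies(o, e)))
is always true.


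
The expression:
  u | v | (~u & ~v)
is always true.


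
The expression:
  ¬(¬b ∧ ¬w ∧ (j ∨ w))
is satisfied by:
  {b: True, w: True, j: False}
  {b: True, w: False, j: False}
  {w: True, b: False, j: False}
  {b: False, w: False, j: False}
  {j: True, b: True, w: True}
  {j: True, b: True, w: False}
  {j: True, w: True, b: False}


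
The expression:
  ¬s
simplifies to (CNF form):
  ¬s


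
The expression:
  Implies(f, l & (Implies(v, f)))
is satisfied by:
  {l: True, f: False}
  {f: False, l: False}
  {f: True, l: True}


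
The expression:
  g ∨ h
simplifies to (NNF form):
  g ∨ h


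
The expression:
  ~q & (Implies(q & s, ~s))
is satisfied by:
  {q: False}


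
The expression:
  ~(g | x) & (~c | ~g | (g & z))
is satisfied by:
  {x: False, g: False}


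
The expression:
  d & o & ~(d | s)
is never true.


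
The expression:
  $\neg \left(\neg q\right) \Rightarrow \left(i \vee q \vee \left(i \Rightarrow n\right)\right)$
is always true.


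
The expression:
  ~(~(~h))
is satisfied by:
  {h: False}


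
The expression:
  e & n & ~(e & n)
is never true.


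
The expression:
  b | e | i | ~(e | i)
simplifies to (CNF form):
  True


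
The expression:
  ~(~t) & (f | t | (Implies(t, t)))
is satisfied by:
  {t: True}


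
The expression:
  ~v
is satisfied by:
  {v: False}


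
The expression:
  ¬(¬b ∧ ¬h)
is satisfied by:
  {b: True, h: True}
  {b: True, h: False}
  {h: True, b: False}


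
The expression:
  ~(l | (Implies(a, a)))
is never true.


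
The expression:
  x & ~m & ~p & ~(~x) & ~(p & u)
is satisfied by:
  {x: True, p: False, m: False}


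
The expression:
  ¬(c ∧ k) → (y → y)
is always true.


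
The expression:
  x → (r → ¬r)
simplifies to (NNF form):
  ¬r ∨ ¬x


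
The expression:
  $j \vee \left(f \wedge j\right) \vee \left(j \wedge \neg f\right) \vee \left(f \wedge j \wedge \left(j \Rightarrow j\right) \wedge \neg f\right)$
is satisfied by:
  {j: True}


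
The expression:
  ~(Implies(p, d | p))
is never true.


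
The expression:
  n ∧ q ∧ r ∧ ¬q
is never true.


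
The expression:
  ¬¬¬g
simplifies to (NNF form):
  ¬g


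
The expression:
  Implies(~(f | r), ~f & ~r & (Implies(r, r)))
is always true.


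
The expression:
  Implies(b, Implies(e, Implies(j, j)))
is always true.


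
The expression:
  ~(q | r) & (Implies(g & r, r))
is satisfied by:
  {q: False, r: False}


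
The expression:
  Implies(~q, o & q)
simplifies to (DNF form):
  q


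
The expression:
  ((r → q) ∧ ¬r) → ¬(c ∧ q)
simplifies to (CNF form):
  r ∨ ¬c ∨ ¬q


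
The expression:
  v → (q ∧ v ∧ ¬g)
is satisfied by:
  {q: True, g: False, v: False}
  {g: False, v: False, q: False}
  {q: True, g: True, v: False}
  {g: True, q: False, v: False}
  {v: True, q: True, g: False}


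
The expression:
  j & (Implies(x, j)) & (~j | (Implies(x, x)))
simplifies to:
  j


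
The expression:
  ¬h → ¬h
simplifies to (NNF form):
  True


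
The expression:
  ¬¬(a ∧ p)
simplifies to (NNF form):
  a ∧ p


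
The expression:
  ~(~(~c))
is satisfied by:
  {c: False}


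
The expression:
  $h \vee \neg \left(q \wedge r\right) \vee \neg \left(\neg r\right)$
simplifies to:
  $\text{True}$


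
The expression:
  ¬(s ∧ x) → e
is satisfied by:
  {x: True, e: True, s: True}
  {x: True, e: True, s: False}
  {e: True, s: True, x: False}
  {e: True, s: False, x: False}
  {x: True, s: True, e: False}


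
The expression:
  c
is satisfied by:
  {c: True}


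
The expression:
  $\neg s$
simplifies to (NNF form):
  $\neg s$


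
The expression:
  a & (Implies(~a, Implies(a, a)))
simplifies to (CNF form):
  a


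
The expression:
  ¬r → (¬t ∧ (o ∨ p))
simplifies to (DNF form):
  r ∨ (o ∧ ¬t) ∨ (p ∧ ¬t)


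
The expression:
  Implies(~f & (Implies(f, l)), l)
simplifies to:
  f | l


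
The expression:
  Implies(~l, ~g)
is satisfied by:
  {l: True, g: False}
  {g: False, l: False}
  {g: True, l: True}


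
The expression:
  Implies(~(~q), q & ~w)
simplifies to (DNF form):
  ~q | ~w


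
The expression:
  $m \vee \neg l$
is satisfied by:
  {m: True, l: False}
  {l: False, m: False}
  {l: True, m: True}


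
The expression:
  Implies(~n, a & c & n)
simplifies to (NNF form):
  n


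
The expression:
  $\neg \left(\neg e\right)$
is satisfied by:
  {e: True}


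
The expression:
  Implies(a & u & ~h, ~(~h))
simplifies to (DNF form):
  h | ~a | ~u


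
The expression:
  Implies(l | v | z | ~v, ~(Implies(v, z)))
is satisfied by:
  {v: True, z: False}


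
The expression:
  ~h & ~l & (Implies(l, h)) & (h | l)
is never true.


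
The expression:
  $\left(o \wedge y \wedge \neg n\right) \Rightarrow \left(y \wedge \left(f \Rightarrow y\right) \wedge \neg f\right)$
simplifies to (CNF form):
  $n \vee \neg f \vee \neg o \vee \neg y$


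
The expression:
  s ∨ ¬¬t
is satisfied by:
  {t: True, s: True}
  {t: True, s: False}
  {s: True, t: False}


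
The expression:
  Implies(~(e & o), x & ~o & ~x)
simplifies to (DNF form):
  e & o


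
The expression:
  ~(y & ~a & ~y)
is always true.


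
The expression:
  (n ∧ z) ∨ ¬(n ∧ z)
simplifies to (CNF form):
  True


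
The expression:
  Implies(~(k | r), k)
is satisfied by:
  {r: True, k: True}
  {r: True, k: False}
  {k: True, r: False}


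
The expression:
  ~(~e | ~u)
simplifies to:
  e & u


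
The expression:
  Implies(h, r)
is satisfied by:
  {r: True, h: False}
  {h: False, r: False}
  {h: True, r: True}


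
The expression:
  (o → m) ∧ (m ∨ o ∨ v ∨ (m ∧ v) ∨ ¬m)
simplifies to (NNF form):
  m ∨ ¬o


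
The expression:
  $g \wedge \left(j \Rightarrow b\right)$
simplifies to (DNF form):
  $\left(b \wedge g\right) \vee \left(g \wedge \neg j\right)$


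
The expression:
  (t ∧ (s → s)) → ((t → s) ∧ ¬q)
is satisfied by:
  {s: True, t: False, q: False}
  {s: False, t: False, q: False}
  {q: True, s: True, t: False}
  {q: True, s: False, t: False}
  {t: True, s: True, q: False}


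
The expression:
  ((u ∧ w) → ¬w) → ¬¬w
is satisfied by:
  {w: True}


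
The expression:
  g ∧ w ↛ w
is never true.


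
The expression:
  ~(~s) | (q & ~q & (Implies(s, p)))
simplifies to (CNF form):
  s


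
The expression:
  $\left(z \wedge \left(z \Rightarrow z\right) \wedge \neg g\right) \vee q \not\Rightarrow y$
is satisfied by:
  {q: True, z: True, y: False, g: False}
  {q: True, z: False, y: False, g: False}
  {z: True, q: False, y: False, g: False}
  {q: True, g: True, z: True, y: False}
  {q: True, g: True, z: False, y: False}
  {q: True, y: True, z: True, g: False}
  {y: True, z: True, g: False, q: False}


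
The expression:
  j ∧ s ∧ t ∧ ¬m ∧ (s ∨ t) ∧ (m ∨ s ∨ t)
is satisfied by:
  {t: True, j: True, s: True, m: False}


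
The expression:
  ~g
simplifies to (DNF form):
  ~g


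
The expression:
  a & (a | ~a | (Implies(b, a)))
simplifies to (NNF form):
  a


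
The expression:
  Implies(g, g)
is always true.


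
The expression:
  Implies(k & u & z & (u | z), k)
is always true.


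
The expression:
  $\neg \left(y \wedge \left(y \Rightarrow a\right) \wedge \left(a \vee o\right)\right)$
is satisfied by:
  {y: False, a: False}
  {a: True, y: False}
  {y: True, a: False}


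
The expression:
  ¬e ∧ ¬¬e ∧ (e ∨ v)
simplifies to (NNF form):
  False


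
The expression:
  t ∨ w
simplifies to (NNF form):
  t ∨ w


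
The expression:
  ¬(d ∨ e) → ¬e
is always true.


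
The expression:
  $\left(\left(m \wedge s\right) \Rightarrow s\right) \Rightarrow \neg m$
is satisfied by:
  {m: False}


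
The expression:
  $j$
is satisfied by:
  {j: True}


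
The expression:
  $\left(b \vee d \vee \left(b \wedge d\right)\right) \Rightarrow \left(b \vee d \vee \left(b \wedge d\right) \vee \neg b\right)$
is always true.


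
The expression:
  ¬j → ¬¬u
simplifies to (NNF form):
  j ∨ u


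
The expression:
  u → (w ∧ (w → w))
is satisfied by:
  {w: True, u: False}
  {u: False, w: False}
  {u: True, w: True}


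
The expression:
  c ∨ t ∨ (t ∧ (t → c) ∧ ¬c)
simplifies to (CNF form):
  c ∨ t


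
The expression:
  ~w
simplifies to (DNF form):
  ~w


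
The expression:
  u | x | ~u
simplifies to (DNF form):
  True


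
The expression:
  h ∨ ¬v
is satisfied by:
  {h: True, v: False}
  {v: False, h: False}
  {v: True, h: True}


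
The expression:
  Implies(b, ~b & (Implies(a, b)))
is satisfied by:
  {b: False}


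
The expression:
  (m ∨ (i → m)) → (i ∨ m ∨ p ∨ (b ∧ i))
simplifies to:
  i ∨ m ∨ p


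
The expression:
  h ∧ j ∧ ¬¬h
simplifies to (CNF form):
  h ∧ j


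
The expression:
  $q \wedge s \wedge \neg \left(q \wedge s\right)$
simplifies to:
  $\text{False}$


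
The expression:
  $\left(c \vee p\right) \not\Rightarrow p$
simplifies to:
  $c \wedge \neg p$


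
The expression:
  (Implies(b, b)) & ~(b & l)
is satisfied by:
  {l: False, b: False}
  {b: True, l: False}
  {l: True, b: False}


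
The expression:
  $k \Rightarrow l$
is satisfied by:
  {l: True, k: False}
  {k: False, l: False}
  {k: True, l: True}


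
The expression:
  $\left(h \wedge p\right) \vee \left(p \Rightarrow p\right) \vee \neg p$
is always true.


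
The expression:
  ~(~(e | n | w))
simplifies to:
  e | n | w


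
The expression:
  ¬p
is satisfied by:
  {p: False}


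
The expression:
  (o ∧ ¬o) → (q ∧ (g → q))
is always true.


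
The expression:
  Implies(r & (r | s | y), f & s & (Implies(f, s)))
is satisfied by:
  {f: True, s: True, r: False}
  {f: True, s: False, r: False}
  {s: True, f: False, r: False}
  {f: False, s: False, r: False}
  {r: True, f: True, s: True}


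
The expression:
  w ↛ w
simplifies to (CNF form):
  False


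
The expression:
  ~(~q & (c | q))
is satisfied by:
  {q: True, c: False}
  {c: False, q: False}
  {c: True, q: True}


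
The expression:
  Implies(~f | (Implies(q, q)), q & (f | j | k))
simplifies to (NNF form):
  q & (f | j | k)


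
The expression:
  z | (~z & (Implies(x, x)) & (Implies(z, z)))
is always true.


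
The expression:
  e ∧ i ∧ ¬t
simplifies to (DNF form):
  e ∧ i ∧ ¬t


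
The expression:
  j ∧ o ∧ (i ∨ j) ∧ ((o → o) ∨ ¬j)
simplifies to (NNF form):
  j ∧ o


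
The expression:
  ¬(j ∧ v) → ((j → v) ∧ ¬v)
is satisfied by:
  {j: False, v: False}
  {v: True, j: True}


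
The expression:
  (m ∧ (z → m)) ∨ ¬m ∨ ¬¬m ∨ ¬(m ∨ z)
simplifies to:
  True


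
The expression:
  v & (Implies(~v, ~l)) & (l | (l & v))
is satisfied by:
  {v: True, l: True}


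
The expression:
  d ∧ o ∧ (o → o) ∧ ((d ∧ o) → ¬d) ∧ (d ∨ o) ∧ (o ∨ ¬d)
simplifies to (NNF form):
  False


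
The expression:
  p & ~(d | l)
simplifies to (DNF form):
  p & ~d & ~l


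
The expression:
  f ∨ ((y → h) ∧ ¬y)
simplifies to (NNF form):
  f ∨ ¬y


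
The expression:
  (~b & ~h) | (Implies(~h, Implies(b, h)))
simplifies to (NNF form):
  h | ~b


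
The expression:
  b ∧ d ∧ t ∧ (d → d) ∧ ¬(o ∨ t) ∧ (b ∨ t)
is never true.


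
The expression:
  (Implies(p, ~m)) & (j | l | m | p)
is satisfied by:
  {l: True, j: True, m: False, p: False}
  {l: True, j: False, m: False, p: False}
  {j: True, l: False, m: False, p: False}
  {p: True, l: True, j: True, m: False}
  {p: True, l: True, j: False, m: False}
  {p: True, j: True, l: False, m: False}
  {p: True, j: False, l: False, m: False}
  {l: True, m: True, j: True, p: False}
  {l: True, m: True, j: False, p: False}
  {m: True, j: True, l: False, p: False}
  {m: True, l: False, j: False, p: False}


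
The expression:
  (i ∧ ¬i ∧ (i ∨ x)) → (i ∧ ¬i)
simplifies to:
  True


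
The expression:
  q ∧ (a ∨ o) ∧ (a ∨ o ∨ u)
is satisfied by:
  {q: True, a: True, o: True}
  {q: True, a: True, o: False}
  {q: True, o: True, a: False}


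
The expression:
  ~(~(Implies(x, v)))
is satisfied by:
  {v: True, x: False}
  {x: False, v: False}
  {x: True, v: True}


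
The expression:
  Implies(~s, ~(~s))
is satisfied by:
  {s: True}


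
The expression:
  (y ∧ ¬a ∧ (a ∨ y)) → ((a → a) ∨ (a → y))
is always true.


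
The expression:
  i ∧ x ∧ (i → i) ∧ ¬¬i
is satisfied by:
  {i: True, x: True}


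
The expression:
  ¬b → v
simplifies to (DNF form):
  b ∨ v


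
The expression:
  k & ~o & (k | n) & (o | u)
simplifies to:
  k & u & ~o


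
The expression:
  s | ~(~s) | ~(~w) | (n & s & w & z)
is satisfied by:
  {s: True, w: True}
  {s: True, w: False}
  {w: True, s: False}


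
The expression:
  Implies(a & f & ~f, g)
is always true.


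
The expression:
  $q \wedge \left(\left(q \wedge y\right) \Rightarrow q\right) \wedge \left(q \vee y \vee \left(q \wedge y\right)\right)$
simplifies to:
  $q$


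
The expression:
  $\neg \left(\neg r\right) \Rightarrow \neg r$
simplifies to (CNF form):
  $\neg r$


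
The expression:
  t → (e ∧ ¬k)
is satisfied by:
  {e: True, k: False, t: False}
  {k: False, t: False, e: False}
  {e: True, k: True, t: False}
  {k: True, e: False, t: False}
  {t: True, e: True, k: False}


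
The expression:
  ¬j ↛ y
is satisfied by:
  {y: True, j: False}
  {j: False, y: False}
  {j: True, y: True}


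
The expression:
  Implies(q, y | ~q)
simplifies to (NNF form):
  y | ~q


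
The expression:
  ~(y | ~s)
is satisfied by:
  {s: True, y: False}


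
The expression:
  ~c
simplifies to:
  ~c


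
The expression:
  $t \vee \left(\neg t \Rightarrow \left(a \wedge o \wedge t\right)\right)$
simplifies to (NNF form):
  $t$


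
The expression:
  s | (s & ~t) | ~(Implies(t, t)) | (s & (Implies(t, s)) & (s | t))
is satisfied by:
  {s: True}


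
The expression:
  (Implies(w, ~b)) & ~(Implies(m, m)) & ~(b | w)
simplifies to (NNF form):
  False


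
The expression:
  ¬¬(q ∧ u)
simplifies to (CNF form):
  q ∧ u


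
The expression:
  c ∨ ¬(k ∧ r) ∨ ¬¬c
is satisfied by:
  {c: True, k: False, r: False}
  {k: False, r: False, c: False}
  {r: True, c: True, k: False}
  {r: True, k: False, c: False}
  {c: True, k: True, r: False}
  {k: True, c: False, r: False}
  {r: True, k: True, c: True}


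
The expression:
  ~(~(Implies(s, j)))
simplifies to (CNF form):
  j | ~s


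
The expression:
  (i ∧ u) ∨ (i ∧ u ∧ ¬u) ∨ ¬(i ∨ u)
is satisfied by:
  {u: False, i: False}
  {i: True, u: True}


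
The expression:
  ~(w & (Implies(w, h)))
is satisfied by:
  {w: False, h: False}
  {h: True, w: False}
  {w: True, h: False}


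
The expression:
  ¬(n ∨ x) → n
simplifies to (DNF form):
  n ∨ x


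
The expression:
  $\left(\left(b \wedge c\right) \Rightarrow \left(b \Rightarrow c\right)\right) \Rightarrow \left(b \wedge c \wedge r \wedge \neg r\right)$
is never true.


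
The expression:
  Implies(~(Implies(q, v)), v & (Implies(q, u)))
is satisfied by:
  {v: True, q: False}
  {q: False, v: False}
  {q: True, v: True}


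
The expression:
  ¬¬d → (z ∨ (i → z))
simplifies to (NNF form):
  z ∨ ¬d ∨ ¬i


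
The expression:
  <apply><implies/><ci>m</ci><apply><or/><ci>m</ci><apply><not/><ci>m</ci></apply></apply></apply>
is always true.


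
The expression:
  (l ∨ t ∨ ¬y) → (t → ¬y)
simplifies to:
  ¬t ∨ ¬y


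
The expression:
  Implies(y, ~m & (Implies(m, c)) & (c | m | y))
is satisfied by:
  {m: False, y: False}
  {y: True, m: False}
  {m: True, y: False}


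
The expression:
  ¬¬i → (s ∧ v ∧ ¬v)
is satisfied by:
  {i: False}


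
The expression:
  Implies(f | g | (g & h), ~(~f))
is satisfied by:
  {f: True, g: False}
  {g: False, f: False}
  {g: True, f: True}


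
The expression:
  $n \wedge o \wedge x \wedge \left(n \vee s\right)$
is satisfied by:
  {x: True, o: True, n: True}


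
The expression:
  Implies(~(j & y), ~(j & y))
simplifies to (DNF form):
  True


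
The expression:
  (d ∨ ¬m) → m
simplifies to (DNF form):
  m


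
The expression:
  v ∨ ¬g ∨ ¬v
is always true.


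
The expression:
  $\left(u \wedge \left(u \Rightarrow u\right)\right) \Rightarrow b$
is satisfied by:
  {b: True, u: False}
  {u: False, b: False}
  {u: True, b: True}


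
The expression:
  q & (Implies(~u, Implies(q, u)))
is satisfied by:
  {u: True, q: True}


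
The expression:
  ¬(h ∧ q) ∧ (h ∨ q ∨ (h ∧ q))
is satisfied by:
  {q: True, h: False}
  {h: True, q: False}


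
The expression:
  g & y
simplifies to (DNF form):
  g & y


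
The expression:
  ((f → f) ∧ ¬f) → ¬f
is always true.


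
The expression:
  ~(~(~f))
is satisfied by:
  {f: False}


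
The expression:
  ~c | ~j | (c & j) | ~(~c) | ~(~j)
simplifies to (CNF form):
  True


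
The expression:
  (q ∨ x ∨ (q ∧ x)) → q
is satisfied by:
  {q: True, x: False}
  {x: False, q: False}
  {x: True, q: True}


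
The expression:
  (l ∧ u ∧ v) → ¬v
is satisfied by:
  {l: False, v: False, u: False}
  {u: True, l: False, v: False}
  {v: True, l: False, u: False}
  {u: True, v: True, l: False}
  {l: True, u: False, v: False}
  {u: True, l: True, v: False}
  {v: True, l: True, u: False}


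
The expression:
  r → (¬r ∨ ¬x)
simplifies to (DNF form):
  ¬r ∨ ¬x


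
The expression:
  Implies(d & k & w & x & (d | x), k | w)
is always true.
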